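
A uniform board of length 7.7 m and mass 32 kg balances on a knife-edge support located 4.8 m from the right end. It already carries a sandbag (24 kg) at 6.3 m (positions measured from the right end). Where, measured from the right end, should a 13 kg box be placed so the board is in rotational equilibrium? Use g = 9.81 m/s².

x ≈ 4.37 m from the right end

Taking torques about the knife-edge support (at 4.8 m from the right end):
Beam weight: 32 × 9.81 = 313.9 N down at 3.85 m → arm 0.95 m, τ = 313.9 × 0.95 = 298.2 N·m clockwise.
Sandbag: 24 × 9.81 = 235.4 N down at 6.3 m → arm 1.5 m, τ = 235.4 × 1.5 = 353.1 N·m counterclockwise.
Net moment of existing loads = 54.9 N·m counterclockwise.
The box weighs 13 × 9.81 = 127.5 N and must supply an equal clockwise moment, so its lever arm about the knife-edge support is 54.9 / 127.5 = 0.431 m.
That puts it at 4.8 − 0.431 = 4.37 m from the right end.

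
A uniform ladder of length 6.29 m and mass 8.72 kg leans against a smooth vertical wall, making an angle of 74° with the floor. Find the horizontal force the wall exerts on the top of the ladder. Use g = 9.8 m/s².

About the foot of the ladder:
Ladder weight 8.72×9.8 = 85.46 N acts at 3.145 m along the ladder; its horizontal arm is 3.145·cos74° = 0.8669 m → τ = 74.09 N·m clockwise.
Wall normal N acts horizontally at the top; its moment arm is the height L sinθ = 6.29·sin74° = 6.046 m, counterclockwise.
Balancing moments: N × 6.046 = 74.09, giving N = 12.3 N.

N_wall ≈ 12.3 N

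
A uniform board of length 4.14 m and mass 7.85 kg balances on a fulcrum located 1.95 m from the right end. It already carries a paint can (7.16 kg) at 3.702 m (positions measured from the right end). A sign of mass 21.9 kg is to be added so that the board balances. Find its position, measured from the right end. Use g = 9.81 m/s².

Take moments about the fulcrum (at 1.95 m from the right end).
Beam weight: 7.85 × 9.81 = 77.01 N down at 2.07 m → arm 0.12 m, τ = 77.01 × 0.12 = 9.241 N·m counterclockwise.
Paint can: 7.16 × 9.81 = 70.24 N down at 3.702 m → arm 1.752 m, τ = 70.24 × 1.752 = 123.1 N·m counterclockwise.
Net moment of existing loads = 132.3 N·m counterclockwise.
The sign weighs 21.9 × 9.81 = 214.8 N and must supply an equal clockwise moment, so its lever arm about the fulcrum is 132.3 / 214.8 = 0.616 m.
That puts it at 1.95 − 0.616 = 1.33 m from the right end.

x ≈ 1.33 m from the right end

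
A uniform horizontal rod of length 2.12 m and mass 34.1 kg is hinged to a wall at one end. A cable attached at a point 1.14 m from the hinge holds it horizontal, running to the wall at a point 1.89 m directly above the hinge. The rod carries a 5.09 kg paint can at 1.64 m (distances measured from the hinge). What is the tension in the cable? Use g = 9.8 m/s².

T ≈ 447 N

Take moments about the hinge.
Beam weight: 34.1 × 9.8 = 334.2 N down at 1.06 m → arm 1.06 m, τ = 334.2 × 1.06 = 354.3 N·m clockwise.
Paint can: 5.09 × 9.8 = 49.88 N down at 1.64 m → arm 1.64 m, τ = 49.88 × 1.64 = 81.8 N·m clockwise.
Total clockwise load moment = 436.1 N·m.
The cable tension T acts at 1.14 m; only its component perpendicular to the rod, T sinθ, produces torque. sinθ = h/√(h²+d²) = 1.89/√(1.89²+1.14²) = 0.8563.
Στ = 0 ⇒ T × 1.14 × 0.8563 = 436.1 ⇒ T = 436.1 / 0.9762 = 447 N.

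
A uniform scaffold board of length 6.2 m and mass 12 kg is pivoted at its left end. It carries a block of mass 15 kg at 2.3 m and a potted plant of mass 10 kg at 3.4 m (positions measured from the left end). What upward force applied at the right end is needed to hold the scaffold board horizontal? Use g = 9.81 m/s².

Choose the left end as the axis so the unknown pivot reaction has zero arm there.
Beam weight: 12 × 9.81 = 117.7 N down at 3.1 m → arm 3.1 m, τ = 117.7 × 3.1 = 364.9 N·m clockwise.
Block: 15 × 9.81 = 147.2 N down at 2.3 m → arm 2.3 m, τ = 147.2 × 2.3 = 338.6 N·m clockwise.
Potted plant: 10 × 9.81 = 98.1 N down at 3.4 m → arm 3.4 m, τ = 98.1 × 3.4 = 333.5 N·m clockwise.
Net moment of the loads = 1037 N·m clockwise.
The upward force F acts at the right end, arm 6.2 m, giving F × 6.2 counterclockwise.
For rotational equilibrium, F × 6.2 = 1037, so F = 1037 / 6.2 = 167 N.

F ≈ 167 N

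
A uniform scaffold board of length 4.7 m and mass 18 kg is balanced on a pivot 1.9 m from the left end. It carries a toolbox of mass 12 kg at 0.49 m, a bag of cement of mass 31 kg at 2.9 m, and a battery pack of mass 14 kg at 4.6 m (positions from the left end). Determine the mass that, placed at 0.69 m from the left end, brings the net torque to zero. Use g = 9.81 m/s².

m ≈ 49.6 kg

Take moments about the pivot (at 1.9 m from the left end).
Beam weight: 18 × 9.81 = 176.6 N down at 2.35 m → arm 0.45 m, τ = 176.6 × 0.45 = 79.47 N·m clockwise.
Toolbox: 12 × 9.81 = 117.7 N down at 0.49 m → arm 1.41 m, τ = 117.7 × 1.41 = 166 N·m counterclockwise.
Bag of cement: 31 × 9.81 = 304.1 N down at 2.9 m → arm 1 m, τ = 304.1 × 1 = 304.1 N·m clockwise.
Battery pack: 14 × 9.81 = 137.3 N down at 4.6 m → arm 2.7 m, τ = 137.3 × 2.7 = 370.7 N·m clockwise.
Net moment of known loads = 588.3 N·m clockwise.
An unknown mass m at 0.69 m has arm 1.21 m; its moment is m·g·1.21 counterclockwise.
For rotational equilibrium, m × 9.81 × 1.21 = 588.3, so m = 588.3 / (9.81 × 1.21) = 49.6 kg.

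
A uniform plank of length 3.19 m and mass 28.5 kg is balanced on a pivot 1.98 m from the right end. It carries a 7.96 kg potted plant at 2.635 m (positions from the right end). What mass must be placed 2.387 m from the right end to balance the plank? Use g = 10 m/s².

m ≈ 14.1 kg

About the pivot (at 1.98 m from the right end):
Beam weight: 28.5 × 10 = 285 N down at 1.595 m → arm 0.385 m, τ = 285 × 0.385 = 109.7 N·m clockwise.
Potted plant: 7.96 × 10 = 79.6 N down at 2.635 m → arm 0.655 m, τ = 79.6 × 0.655 = 52.14 N·m counterclockwise.
Net moment of known loads = 57.56 N·m clockwise.
An unknown mass m at 2.387 m has arm 0.407 m; its moment is m·g·0.407 counterclockwise.
Setting net torque to zero: m × 10 × 0.407 = 57.56 → m = 57.56 / (10 × 0.407) = 14.1 kg.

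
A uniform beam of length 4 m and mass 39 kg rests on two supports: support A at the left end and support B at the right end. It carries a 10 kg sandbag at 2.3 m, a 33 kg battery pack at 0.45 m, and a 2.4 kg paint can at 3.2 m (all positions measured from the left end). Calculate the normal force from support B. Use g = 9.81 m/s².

R_B ≈ 303 N

Choose support A as the axis so its reaction then has zero moment arm.
Beam weight: 39 × 9.81 = 382.6 N down at 2 m → arm 2 m, τ = 382.6 × 2 = 765.2 N·m clockwise.
Sandbag: 10 × 9.81 = 98.1 N down at 2.3 m → arm 2.3 m, τ = 98.1 × 2.3 = 225.6 N·m clockwise.
Battery pack: 33 × 9.81 = 323.7 N down at 0.45 m → arm 0.45 m, τ = 323.7 × 0.45 = 145.7 N·m clockwise.
Paint can: 2.4 × 9.81 = 23.54 N down at 3.2 m → arm 3.2 m, τ = 23.54 × 3.2 = 75.33 N·m clockwise.
Net load moment about support A = 1212 N·m clockwise.
Reaction R at support B is upward at 4 m, arm 4 m → moment R × 4 counterclockwise.
Setting net torque to zero: R × 4 = 1212 → R = 303 N.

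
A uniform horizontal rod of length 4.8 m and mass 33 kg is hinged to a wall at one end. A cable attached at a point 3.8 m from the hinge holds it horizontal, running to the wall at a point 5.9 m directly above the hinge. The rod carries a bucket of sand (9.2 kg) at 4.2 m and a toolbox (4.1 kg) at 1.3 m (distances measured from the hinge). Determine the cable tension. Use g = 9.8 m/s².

Taking torques about the hinge:
Beam weight: 33 × 9.8 = 323.4 N down at 2.4 m → arm 2.4 m, τ = 323.4 × 2.4 = 776.2 N·m clockwise.
Bucket of sand: 9.2 × 9.8 = 90.16 N down at 4.2 m → arm 4.2 m, τ = 90.16 × 4.2 = 378.7 N·m clockwise.
Toolbox: 4.1 × 9.8 = 40.18 N down at 1.3 m → arm 1.3 m, τ = 40.18 × 1.3 = 52.23 N·m clockwise.
Total clockwise load moment = 1207 N·m.
The cable tension T acts at 3.8 m; only its component perpendicular to the rod, T sinθ, produces torque. sinθ = h/√(h²+d²) = 5.9/√(5.9²+3.8²) = 0.8407.
Στ = 0 ⇒ T × 3.8 × 0.8407 = 1207 ⇒ T = 1207 / 3.195 = 378 N.

T ≈ 378 N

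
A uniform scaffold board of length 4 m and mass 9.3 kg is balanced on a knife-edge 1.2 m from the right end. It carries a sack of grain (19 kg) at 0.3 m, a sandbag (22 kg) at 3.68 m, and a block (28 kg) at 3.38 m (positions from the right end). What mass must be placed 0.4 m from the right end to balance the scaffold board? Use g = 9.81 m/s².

m ≈ 132 kg

Sum moments about the knife-edge (at 1.2 m from the right end) (the support reaction has zero arm there).
Beam weight: 9.3 × 9.81 = 91.23 N down at 2 m → arm 0.8 m, τ = 91.23 × 0.8 = 72.98 N·m counterclockwise.
Sack of grain: 19 × 9.81 = 186.4 N down at 0.3 m → arm 0.9 m, τ = 186.4 × 0.9 = 167.8 N·m clockwise.
Sandbag: 22 × 9.81 = 215.8 N down at 3.68 m → arm 2.48 m, τ = 215.8 × 2.48 = 535.2 N·m counterclockwise.
Block: 28 × 9.81 = 274.7 N down at 3.38 m → arm 2.18 m, τ = 274.7 × 2.18 = 598.8 N·m counterclockwise.
Net moment of known loads = 1039 N·m counterclockwise.
An unknown mass m at 0.4 m has arm 0.8 m; its moment is m·g·0.8 clockwise.
Balancing moments: m × 9.81 × 0.8 = 1039, giving m = 1039 / (9.81 × 0.8) = 132 kg.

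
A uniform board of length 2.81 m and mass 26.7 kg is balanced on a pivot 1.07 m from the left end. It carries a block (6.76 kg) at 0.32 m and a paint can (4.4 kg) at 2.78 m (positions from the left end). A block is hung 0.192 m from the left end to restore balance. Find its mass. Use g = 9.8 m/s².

m ≈ 13 kg

Choose the pivot (at 1.07 m from the left end) as the axis so the support reaction has zero arm there.
Beam weight: 26.7 × 9.8 = 261.7 N down at 1.405 m → arm 0.335 m, τ = 261.7 × 0.335 = 87.67 N·m clockwise.
Block: 6.76 × 9.8 = 66.25 N down at 0.32 m → arm 0.75 m, τ = 66.25 × 0.75 = 49.69 N·m counterclockwise.
Paint can: 4.4 × 9.8 = 43.12 N down at 2.78 m → arm 1.71 m, τ = 43.12 × 1.71 = 73.74 N·m clockwise.
Net moment of known loads = 111.7 N·m clockwise.
An unknown mass m at 0.192 m has arm 0.878 m; its moment is m·g·0.878 counterclockwise.
Setting net torque to zero: m × 9.8 × 0.878 = 111.7 → m = 111.7 / (9.8 × 0.878) = 13 kg.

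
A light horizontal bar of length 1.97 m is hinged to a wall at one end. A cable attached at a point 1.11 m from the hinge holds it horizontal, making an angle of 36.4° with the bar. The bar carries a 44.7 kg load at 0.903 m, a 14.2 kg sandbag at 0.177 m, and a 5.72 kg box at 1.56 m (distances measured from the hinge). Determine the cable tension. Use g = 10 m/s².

T ≈ 786 N

Take moments about the hinge.
Load: 44.7 × 10 = 447 N down at 0.903 m → arm 0.903 m, τ = 447 × 0.903 = 403.6 N·m clockwise.
Sandbag: 14.2 × 10 = 142 N down at 0.177 m → arm 0.177 m, τ = 142 × 0.177 = 25.13 N·m clockwise.
Box: 5.72 × 10 = 57.2 N down at 1.56 m → arm 1.56 m, τ = 57.2 × 1.56 = 89.23 N·m clockwise.
Total clockwise load moment = 518 N·m.
The cable tension T acts at 1.11 m; only its component perpendicular to the bar, T sinθ, produces torque. sin 36.4° = 0.5934.
Setting net torque to zero: T × 1.11 × 0.5934 = 518 → T = 518 / 0.6587 = 786 N.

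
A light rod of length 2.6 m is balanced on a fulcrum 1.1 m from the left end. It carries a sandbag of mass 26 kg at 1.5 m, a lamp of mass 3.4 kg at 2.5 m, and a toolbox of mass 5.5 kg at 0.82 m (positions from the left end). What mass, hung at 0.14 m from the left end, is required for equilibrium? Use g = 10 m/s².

Take moments about the fulcrum (at 1.1 m from the left end).
Sandbag: 26 × 10 = 260 N down at 1.5 m → arm 0.4 m, τ = 260 × 0.4 = 104 N·m clockwise.
Lamp: 3.4 × 10 = 34 N down at 2.5 m → arm 1.4 m, τ = 34 × 1.4 = 47.6 N·m clockwise.
Toolbox: 5.5 × 10 = 55 N down at 0.82 m → arm 0.28 m, τ = 55 × 0.28 = 15.4 N·m counterclockwise.
Net moment of known loads = 136.2 N·m clockwise.
An unknown mass m at 0.14 m has arm 0.96 m; its moment is m·g·0.96 counterclockwise.
For rotational equilibrium, m × 10 × 0.96 = 136.2, so m = 136.2 / (10 × 0.96) = 14.2 kg.

m ≈ 14.2 kg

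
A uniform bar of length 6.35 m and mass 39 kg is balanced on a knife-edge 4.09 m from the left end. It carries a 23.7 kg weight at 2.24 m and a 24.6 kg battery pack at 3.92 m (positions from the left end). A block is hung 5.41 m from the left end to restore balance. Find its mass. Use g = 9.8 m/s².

About the knife-edge (at 4.09 m from the left end):
Beam weight: 39 × 9.8 = 382.2 N down at 3.175 m → arm 0.915 m, τ = 382.2 × 0.915 = 349.7 N·m counterclockwise.
Weight: 23.7 × 9.8 = 232.3 N down at 2.24 m → arm 1.85 m, τ = 232.3 × 1.85 = 429.8 N·m counterclockwise.
Battery pack: 24.6 × 9.8 = 241.1 N down at 3.92 m → arm 0.17 m, τ = 241.1 × 0.17 = 40.99 N·m counterclockwise.
Net moment of known loads = 820.5 N·m counterclockwise.
An unknown mass m at 5.41 m has arm 1.32 m; its moment is m·g·1.32 clockwise.
Balancing moments: m × 9.8 × 1.32 = 820.5, giving m = 820.5 / (9.8 × 1.32) = 63.4 kg.

m ≈ 63.4 kg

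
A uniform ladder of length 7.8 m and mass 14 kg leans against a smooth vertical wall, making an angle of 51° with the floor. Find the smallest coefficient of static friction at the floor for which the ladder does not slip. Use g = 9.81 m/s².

μ_min ≈ 0.405

Choose the foot of the ladder as the axis so the floor normal and friction both act there and drop out.
Ladder weight 14×9.81 = 137.3 N acts at 3.9 m along the ladder; its horizontal arm is 3.9·cos51° = 2.454 m → τ = 336.9 N·m clockwise.
Wall normal N acts horizontally at the top; its moment arm is the height L sinθ = 7.8·sin51° = 6.062 m, counterclockwise.
Setting net torque to zero: N × 6.062 = 336.9 → N = 55.58 N.
ΣFx = 0 ⇒ f = N_wall = 55.58 N. ΣFy = 0 ⇒ N_floor = 137.3 N.
μ_min = f / N_floor = 55.58 / 137.3 = 0.405.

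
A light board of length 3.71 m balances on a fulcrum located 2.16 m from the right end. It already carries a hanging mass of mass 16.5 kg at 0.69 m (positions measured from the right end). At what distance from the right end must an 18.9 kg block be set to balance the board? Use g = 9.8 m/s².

Choose the fulcrum (at 2.16 m from the right end) as the axis so the support reaction has zero arm there.
Hanging mass: 16.5 × 9.8 = 161.7 N down at 0.69 m → arm 1.47 m, τ = 161.7 × 1.47 = 237.7 N·m clockwise.
Net moment of existing loads = 237.7 N·m clockwise.
The block weighs 18.9 × 9.8 = 185.2 N and must supply an equal counterclockwise moment, so its lever arm about the fulcrum is 237.7 / 185.2 = 1.28 m.
That puts it at 2.16 + 1.28 = 3.44 m from the right end.

x ≈ 3.44 m from the right end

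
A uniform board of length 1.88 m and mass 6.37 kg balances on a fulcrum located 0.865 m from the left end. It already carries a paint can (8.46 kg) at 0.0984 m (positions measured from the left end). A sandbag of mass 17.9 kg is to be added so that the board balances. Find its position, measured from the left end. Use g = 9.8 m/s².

Taking torques about the fulcrum (at 0.865 m from the left end):
Beam weight: 6.37 × 9.8 = 62.43 N down at 0.94 m → arm 0.075 m, τ = 62.43 × 0.075 = 4.682 N·m clockwise.
Paint can: 8.46 × 9.8 = 82.91 N down at 0.0984 m → arm 0.7666 m, τ = 82.91 × 0.7666 = 63.56 N·m counterclockwise.
Net moment of existing loads = 58.88 N·m counterclockwise.
The sandbag weighs 17.9 × 9.8 = 175.4 N and must supply an equal clockwise moment, so its lever arm about the fulcrum is 58.88 / 175.4 = 0.336 m.
That puts it at 0.865 + 0.336 = 1.2 m from the left end.

x ≈ 1.2 m from the left end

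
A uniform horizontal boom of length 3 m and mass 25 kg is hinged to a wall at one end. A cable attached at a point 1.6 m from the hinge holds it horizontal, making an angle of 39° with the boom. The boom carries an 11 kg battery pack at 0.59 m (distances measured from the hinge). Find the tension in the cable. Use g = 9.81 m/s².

Sum moments about the hinge (the unknown hinge reaction has zero arm there).
Beam weight: 25 × 9.81 = 245.2 N down at 1.5 m → arm 1.5 m, τ = 245.2 × 1.5 = 367.8 N·m clockwise.
Battery pack: 11 × 9.81 = 107.9 N down at 0.59 m → arm 0.59 m, τ = 107.9 × 0.59 = 63.66 N·m clockwise.
Total clockwise load moment = 431.5 N·m.
The cable tension T acts at 1.6 m; only its component perpendicular to the boom, T sinθ, produces torque. sin 39° = 0.6293.
Στ = 0 ⇒ T × 1.6 × 0.6293 = 431.5 ⇒ T = 431.5 / 1.007 = 429 N.

T ≈ 429 N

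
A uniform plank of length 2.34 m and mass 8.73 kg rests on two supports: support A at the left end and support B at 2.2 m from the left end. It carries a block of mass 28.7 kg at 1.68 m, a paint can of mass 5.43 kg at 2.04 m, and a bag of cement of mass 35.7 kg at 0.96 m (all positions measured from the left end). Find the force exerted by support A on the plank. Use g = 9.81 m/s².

R_A ≈ 308 N

Choose support B as the axis so its reaction then has zero moment arm.
Beam weight: 8.73 × 9.81 = 85.64 N down at 1.17 m → arm 1.03 m, τ = 85.64 × 1.03 = 88.21 N·m counterclockwise.
Block: 28.7 × 9.81 = 281.5 N down at 1.68 m → arm 0.52 m, τ = 281.5 × 0.52 = 146.4 N·m counterclockwise.
Paint can: 5.43 × 9.81 = 53.27 N down at 2.04 m → arm 0.16 m, τ = 53.27 × 0.16 = 8.523 N·m counterclockwise.
Bag of cement: 35.7 × 9.81 = 350.2 N down at 0.96 m → arm 1.24 m, τ = 350.2 × 1.24 = 434.2 N·m counterclockwise.
Net load moment about support B = 677.3 N·m counterclockwise.
Reaction R at support A is upward at 0 m, arm 2.2 m → moment R × 2.2 clockwise.
Setting net torque to zero: R × 2.2 = 677.3 → R = 308 N.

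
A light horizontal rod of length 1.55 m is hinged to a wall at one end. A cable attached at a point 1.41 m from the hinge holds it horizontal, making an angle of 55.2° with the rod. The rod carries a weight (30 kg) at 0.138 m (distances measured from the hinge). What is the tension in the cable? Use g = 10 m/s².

T ≈ 35.8 N

Sum moments about the hinge (the unknown hinge reaction has zero arm there).
Weight: 30 × 10 = 300 N down at 0.138 m → arm 0.138 m, τ = 300 × 0.138 = 41.4 N·m clockwise.
Total clockwise load moment = 41.4 N·m.
The cable tension T acts at 1.41 m; only its component perpendicular to the rod, T sinθ, produces torque. sin 55.2° = 0.8211.
Balancing moments: T × 1.41 × 0.8211 = 41.4, giving T = 41.4 / 1.158 = 35.8 N.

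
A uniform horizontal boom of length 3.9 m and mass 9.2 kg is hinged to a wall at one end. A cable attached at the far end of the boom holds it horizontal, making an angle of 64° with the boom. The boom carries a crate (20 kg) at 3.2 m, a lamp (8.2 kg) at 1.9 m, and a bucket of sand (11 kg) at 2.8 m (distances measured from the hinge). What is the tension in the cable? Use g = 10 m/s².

About the hinge:
Beam weight: 9.2 × 10 = 92 N down at 1.95 m → arm 1.95 m, τ = 92 × 1.95 = 179.4 N·m clockwise.
Crate: 20 × 10 = 200 N down at 3.2 m → arm 3.2 m, τ = 200 × 3.2 = 640 N·m clockwise.
Lamp: 8.2 × 10 = 82 N down at 1.9 m → arm 1.9 m, τ = 82 × 1.9 = 155.8 N·m clockwise.
Bucket of sand: 11 × 10 = 110 N down at 2.8 m → arm 2.8 m, τ = 110 × 2.8 = 308 N·m clockwise.
Total clockwise load moment = 1283 N·m.
The cable tension T acts at 3.9 m; only its component perpendicular to the boom, T sinθ, produces torque. sin 64° = 0.8988.
Στ = 0 ⇒ T × 3.9 × 0.8988 = 1283 ⇒ T = 1283 / 3.505 = 366 N.

T ≈ 366 N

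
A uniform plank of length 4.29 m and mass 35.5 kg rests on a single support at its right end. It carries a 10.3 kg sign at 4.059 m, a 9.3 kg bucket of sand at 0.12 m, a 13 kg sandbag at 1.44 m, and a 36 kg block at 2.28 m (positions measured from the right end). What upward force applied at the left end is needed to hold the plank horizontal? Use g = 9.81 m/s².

Choose the right end as the axis so the unknown pivot reaction has zero arm there.
Beam weight: 35.5 × 9.81 = 348.3 N down at 2.145 m → arm 2.145 m, τ = 348.3 × 2.145 = 747.1 N·m counterclockwise.
Sign: 10.3 × 9.81 = 101 N down at 4.059 m → arm 4.059 m, τ = 101 × 4.059 = 410 N·m counterclockwise.
Bucket of sand: 9.3 × 9.81 = 91.23 N down at 0.12 m → arm 0.12 m, τ = 91.23 × 0.12 = 10.95 N·m counterclockwise.
Sandbag: 13 × 9.81 = 127.5 N down at 1.44 m → arm 1.44 m, τ = 127.5 × 1.44 = 183.6 N·m counterclockwise.
Block: 36 × 9.81 = 353.2 N down at 2.28 m → arm 2.28 m, τ = 353.2 × 2.28 = 805.3 N·m counterclockwise.
Net moment of the loads = 2157 N·m counterclockwise.
The upward force F acts at the left end, arm 4.29 m, giving F × 4.29 clockwise.
Balancing moments: F × 4.29 = 2157, giving F = 2157 / 4.29 = 503 N.

F ≈ 503 N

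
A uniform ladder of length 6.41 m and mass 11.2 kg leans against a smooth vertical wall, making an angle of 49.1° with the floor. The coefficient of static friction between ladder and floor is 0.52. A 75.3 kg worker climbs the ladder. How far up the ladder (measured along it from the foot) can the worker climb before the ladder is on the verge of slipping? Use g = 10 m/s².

d ≈ 3.94 m

Taking torques about the foot of the ladder:
Ladder weight 11.2×10 = 112 N acts at 3.205 m along the ladder; its horizontal arm is 3.205·cos49.1° = 2.098 m → τ = 235 N·m clockwise.
Worker weight 75.3×10 = 753 N at distance d → arm d·cos49.1° → τ = 753·d·0.6547 clockwise.
Wall normal N at the top has arm L sinθ = 4.845 m counterclockwise, so Στ = 0 gives N·4.845 = 235 + 493·d.
ΣFy = 0 ⇒ N_floor = 865 N, so the maximum friction is μ_s·N_floor = 0.52×865 = 449.8 N. ΣFx = 0 ⇒ N_wall = f, so at the slipping point N = 449.8 N.
Substituting: 449.8×4.845 = 235 + 493·d ⇒ d = (2179 − 235) / 493 = 3.94 m.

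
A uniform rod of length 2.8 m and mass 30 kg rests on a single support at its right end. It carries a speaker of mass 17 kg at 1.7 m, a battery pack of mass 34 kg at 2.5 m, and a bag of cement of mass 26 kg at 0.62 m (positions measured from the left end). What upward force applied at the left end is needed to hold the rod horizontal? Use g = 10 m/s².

F ≈ 456 N

Take moments about the right end.
Beam weight: 30 × 10 = 300 N down at 1.4 m → arm 1.4 m, τ = 300 × 1.4 = 420 N·m counterclockwise.
Speaker: 17 × 10 = 170 N down at 1.7 m → arm 1.1 m, τ = 170 × 1.1 = 187 N·m counterclockwise.
Battery pack: 34 × 10 = 340 N down at 2.5 m → arm 0.3 m, τ = 340 × 0.3 = 102 N·m counterclockwise.
Bag of cement: 26 × 10 = 260 N down at 0.62 m → arm 2.18 m, τ = 260 × 2.18 = 566.8 N·m counterclockwise.
Net moment of the loads = 1276 N·m counterclockwise.
The upward force F acts at the left end, arm 2.8 m, giving F × 2.8 clockwise.
Setting net torque to zero: F × 2.8 = 1276 → F = 1276 / 2.8 = 456 N.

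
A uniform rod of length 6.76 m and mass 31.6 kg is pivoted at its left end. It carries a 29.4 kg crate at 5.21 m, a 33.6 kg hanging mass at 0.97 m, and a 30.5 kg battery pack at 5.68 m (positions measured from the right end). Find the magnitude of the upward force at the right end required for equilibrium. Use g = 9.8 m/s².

F ≈ 551 N

About the left end:
Beam weight: 31.6 × 9.8 = 309.7 N down at 3.38 m → arm 3.38 m, τ = 309.7 × 3.38 = 1047 N·m clockwise.
Crate: 29.4 × 9.8 = 288.1 N down at 5.21 m → arm 1.55 m, τ = 288.1 × 1.55 = 446.6 N·m clockwise.
Hanging mass: 33.6 × 9.8 = 329.3 N down at 0.97 m → arm 5.79 m, τ = 329.3 × 5.79 = 1907 N·m clockwise.
Battery pack: 30.5 × 9.8 = 298.9 N down at 5.68 m → arm 1.08 m, τ = 298.9 × 1.08 = 322.8 N·m clockwise.
Net moment of the loads = 3723 N·m clockwise.
The upward force F acts at the right end, arm 6.76 m, giving F × 6.76 counterclockwise.
Στ = 0 ⇒ F × 6.76 = 3723 ⇒ F = 3723 / 6.76 = 551 N.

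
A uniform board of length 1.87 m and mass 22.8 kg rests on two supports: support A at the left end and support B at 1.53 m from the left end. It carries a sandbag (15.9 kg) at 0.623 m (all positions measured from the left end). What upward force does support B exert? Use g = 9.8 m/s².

Choose support A as the axis so its reaction then has zero moment arm.
Beam weight: 22.8 × 9.8 = 223.4 N down at 0.935 m → arm 0.935 m, τ = 223.4 × 0.935 = 208.9 N·m clockwise.
Sandbag: 15.9 × 9.8 = 155.8 N down at 0.623 m → arm 0.623 m, τ = 155.8 × 0.623 = 97.06 N·m clockwise.
Net load moment about support A = 306 N·m clockwise.
Reaction R at support B is upward at 1.53 m, arm 1.53 m → moment R × 1.53 counterclockwise.
Balancing moments: R × 1.53 = 306, giving R = 200 N.

R_B ≈ 200 N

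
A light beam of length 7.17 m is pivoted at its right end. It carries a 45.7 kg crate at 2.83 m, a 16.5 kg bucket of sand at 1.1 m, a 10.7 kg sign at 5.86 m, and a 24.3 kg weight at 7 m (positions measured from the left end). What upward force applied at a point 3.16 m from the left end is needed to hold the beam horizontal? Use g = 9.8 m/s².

About the right end:
Crate: 45.7 × 9.8 = 447.9 N down at 2.83 m → arm 4.34 m, τ = 447.9 × 4.34 = 1944 N·m counterclockwise.
Bucket of sand: 16.5 × 9.8 = 161.7 N down at 1.1 m → arm 6.07 m, τ = 161.7 × 6.07 = 981.5 N·m counterclockwise.
Sign: 10.7 × 9.8 = 104.9 N down at 5.86 m → arm 1.31 m, τ = 104.9 × 1.31 = 137.4 N·m counterclockwise.
Weight: 24.3 × 9.8 = 238.1 N down at 7 m → arm 0.17 m, τ = 238.1 × 0.17 = 40.48 N·m counterclockwise.
Net moment of the loads = 3103 N·m counterclockwise.
The upward force F acts at a point 3.16 m from the left end, arm 4.01 m, giving F × 4.01 clockwise.
Setting net torque to zero: F × 4.01 = 3103 → F = 3103 / 4.01 = 774 N.

F ≈ 774 N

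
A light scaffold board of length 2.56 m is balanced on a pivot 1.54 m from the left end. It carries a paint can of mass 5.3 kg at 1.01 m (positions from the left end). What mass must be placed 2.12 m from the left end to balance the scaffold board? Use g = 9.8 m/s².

Choose the pivot (at 1.54 m from the left end) as the axis so the support reaction has zero arm there.
Paint can: 5.3 × 9.8 = 51.94 N down at 1.01 m → arm 0.53 m, τ = 51.94 × 0.53 = 27.53 N·m counterclockwise.
Net moment of known loads = 27.53 N·m counterclockwise.
An unknown mass m at 2.12 m has arm 0.58 m; its moment is m·g·0.58 clockwise.
Στ = 0 ⇒ m × 9.8 × 0.58 = 27.53 ⇒ m = 27.53 / (9.8 × 0.58) = 4.84 kg.

m ≈ 4.84 kg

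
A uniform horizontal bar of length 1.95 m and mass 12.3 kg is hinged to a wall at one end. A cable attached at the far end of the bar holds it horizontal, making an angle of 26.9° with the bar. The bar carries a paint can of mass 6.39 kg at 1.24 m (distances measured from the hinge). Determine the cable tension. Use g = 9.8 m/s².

T ≈ 221 N

Taking torques about the hinge:
Beam weight: 12.3 × 9.8 = 120.5 N down at 0.975 m → arm 0.975 m, τ = 120.5 × 0.975 = 117.5 N·m clockwise.
Paint can: 6.39 × 9.8 = 62.62 N down at 1.24 m → arm 1.24 m, τ = 62.62 × 1.24 = 77.65 N·m clockwise.
Total clockwise load moment = 195.2 N·m.
The cable tension T acts at 1.95 m; only its component perpendicular to the bar, T sinθ, produces torque. sin 26.9° = 0.4524.
Στ = 0 ⇒ T × 1.95 × 0.4524 = 195.2 ⇒ T = 195.2 / 0.8822 = 221 N.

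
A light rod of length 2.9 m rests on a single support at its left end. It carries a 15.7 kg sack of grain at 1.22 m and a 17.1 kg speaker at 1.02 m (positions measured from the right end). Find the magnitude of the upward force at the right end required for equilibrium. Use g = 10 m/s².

F ≈ 202 N

Choose the left end as the axis so the unknown pivot reaction has zero arm there.
Sack of grain: 15.7 × 10 = 157 N down at 1.22 m → arm 1.68 m, τ = 157 × 1.68 = 263.8 N·m clockwise.
Speaker: 17.1 × 10 = 171 N down at 1.02 m → arm 1.88 m, τ = 171 × 1.88 = 321.5 N·m clockwise.
Net moment of the loads = 585.3 N·m clockwise.
The upward force F acts at the right end, arm 2.9 m, giving F × 2.9 counterclockwise.
For rotational equilibrium, F × 2.9 = 585.3, so F = 585.3 / 2.9 = 202 N.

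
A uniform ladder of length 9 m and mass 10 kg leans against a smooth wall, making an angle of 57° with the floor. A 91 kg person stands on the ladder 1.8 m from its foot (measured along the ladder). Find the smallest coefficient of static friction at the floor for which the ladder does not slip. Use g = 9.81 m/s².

μ_min ≈ 0.149

Take moments about the foot of the ladder.
Ladder weight 10×9.81 = 98.1 N acts at 4.5 m along the ladder; its horizontal arm is 4.5·cos57° = 2.451 m → τ = 240.4 N·m clockwise.
Person: 91×9.81 = 892.7 N at 1.8 m → arm 0.9804 m → τ = 875.2 N·m clockwise.
Wall normal N acts horizontally at the top; its moment arm is the height L sinθ = 9·sin57° = 7.548 m, counterclockwise.
Στ = 0 ⇒ N × 7.548 = 1116 ⇒ N = 147.9 N.
ΣFx = 0 ⇒ f = N_wall = 147.9 N. ΣFy = 0 ⇒ N_floor = 990.8 N.
μ_min = f / N_floor = 147.9 / 990.8 = 0.149.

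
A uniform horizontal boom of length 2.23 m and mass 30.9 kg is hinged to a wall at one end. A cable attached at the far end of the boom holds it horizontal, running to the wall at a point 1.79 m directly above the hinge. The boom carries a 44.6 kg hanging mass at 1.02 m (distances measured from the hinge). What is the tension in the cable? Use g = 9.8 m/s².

Take moments about the hinge.
Beam weight: 30.9 × 9.8 = 302.8 N down at 1.115 m → arm 1.115 m, τ = 302.8 × 1.115 = 337.6 N·m clockwise.
Hanging mass: 44.6 × 9.8 = 437.1 N down at 1.02 m → arm 1.02 m, τ = 437.1 × 1.02 = 445.8 N·m clockwise.
Total clockwise load moment = 783.4 N·m.
The cable tension T acts at 2.23 m; only its component perpendicular to the boom, T sinθ, produces torque. sinθ = h/√(h²+d²) = 1.79/√(1.79²+2.23²) = 0.626.
For rotational equilibrium, T × 2.23 × 0.626 = 783.4, so T = 783.4 / 1.396 = 561 N.

T ≈ 561 N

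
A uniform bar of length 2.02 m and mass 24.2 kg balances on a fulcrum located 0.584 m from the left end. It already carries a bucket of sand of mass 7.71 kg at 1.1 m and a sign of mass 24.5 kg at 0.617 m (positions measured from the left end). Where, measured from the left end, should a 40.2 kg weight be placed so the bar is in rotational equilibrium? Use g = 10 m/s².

x ≈ 0.208 m from the left end

Take moments about the fulcrum (at 0.584 m from the left end).
Beam weight: 24.2 × 10 = 242 N down at 1.01 m → arm 0.426 m, τ = 242 × 0.426 = 103.1 N·m clockwise.
Bucket of sand: 7.71 × 10 = 77.1 N down at 1.1 m → arm 0.516 m, τ = 77.1 × 0.516 = 39.78 N·m clockwise.
Sign: 24.5 × 10 = 245 N down at 0.617 m → arm 0.033 m, τ = 245 × 0.033 = 8.085 N·m clockwise.
Net moment of existing loads = 151 N·m clockwise.
The weight weighs 40.2 × 10 = 402 N and must supply an equal counterclockwise moment, so its lever arm about the fulcrum is 151 / 402 = 0.376 m.
That puts it at 0.584 − 0.376 = 0.208 m from the left end.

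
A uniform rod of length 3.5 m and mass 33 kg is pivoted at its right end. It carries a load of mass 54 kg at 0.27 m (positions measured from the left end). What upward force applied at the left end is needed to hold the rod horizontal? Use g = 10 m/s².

Sum moments about the right end (the unknown pivot reaction has zero arm there).
Beam weight: 33 × 10 = 330 N down at 1.75 m → arm 1.75 m, τ = 330 × 1.75 = 577.5 N·m counterclockwise.
Load: 54 × 10 = 540 N down at 0.27 m → arm 3.23 m, τ = 540 × 3.23 = 1744 N·m counterclockwise.
Net moment of the loads = 2322 N·m counterclockwise.
The upward force F acts at the left end, arm 3.5 m, giving F × 3.5 clockwise.
For rotational equilibrium, F × 3.5 = 2322, so F = 2322 / 3.5 = 663 N.

F ≈ 663 N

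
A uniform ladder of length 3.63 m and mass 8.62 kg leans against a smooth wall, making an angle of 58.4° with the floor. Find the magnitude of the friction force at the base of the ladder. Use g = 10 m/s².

Sum moments about the foot of the ladder (the floor normal and friction both act there and drop out).
Ladder weight 8.62×10 = 86.2 N acts at 1.815 m along the ladder; its horizontal arm is 1.815·cos58.4° = 0.951 m → τ = 81.98 N·m clockwise.
Wall normal N acts horizontally at the top; its moment arm is the height L sinθ = 3.63·sin58.4° = 3.092 m, counterclockwise.
Balancing moments: N × 3.092 = 81.98, giving N = 26.5 N.
ΣFx = 0: friction at the foot balances the wall's push, so f = N_wall = 26.5 N.

f ≈ 26.5 N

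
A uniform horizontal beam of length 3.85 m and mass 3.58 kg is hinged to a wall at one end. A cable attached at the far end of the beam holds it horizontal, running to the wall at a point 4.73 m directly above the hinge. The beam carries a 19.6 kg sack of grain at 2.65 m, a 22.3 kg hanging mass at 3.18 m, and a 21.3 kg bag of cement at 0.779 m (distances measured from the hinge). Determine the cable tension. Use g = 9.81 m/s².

Take moments about the hinge.
Beam weight: 3.58 × 9.81 = 35.12 N down at 1.925 m → arm 1.925 m, τ = 35.12 × 1.925 = 67.61 N·m clockwise.
Sack of grain: 19.6 × 9.81 = 192.3 N down at 2.65 m → arm 2.65 m, τ = 192.3 × 2.65 = 509.6 N·m clockwise.
Hanging mass: 22.3 × 9.81 = 218.8 N down at 3.18 m → arm 3.18 m, τ = 218.8 × 3.18 = 695.8 N·m clockwise.
Bag of cement: 21.3 × 9.81 = 209 N down at 0.779 m → arm 0.779 m, τ = 209 × 0.779 = 162.8 N·m clockwise.
Total clockwise load moment = 1436 N·m.
The cable tension T acts at 3.85 m; only its component perpendicular to the beam, T sinθ, produces torque. sinθ = h/√(h²+d²) = 4.73/√(4.73²+3.85²) = 0.7756.
For rotational equilibrium, T × 3.85 × 0.7756 = 1436, so T = 1436 / 2.986 = 481 N.

T ≈ 481 N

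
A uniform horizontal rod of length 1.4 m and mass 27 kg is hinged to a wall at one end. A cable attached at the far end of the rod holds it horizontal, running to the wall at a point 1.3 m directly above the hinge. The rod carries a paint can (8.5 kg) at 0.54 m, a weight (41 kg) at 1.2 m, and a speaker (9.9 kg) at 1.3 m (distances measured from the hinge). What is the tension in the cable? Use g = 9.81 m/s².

T ≈ 881 N

Sum moments about the hinge (the unknown hinge reaction has zero arm there).
Beam weight: 27 × 9.81 = 264.9 N down at 0.7 m → arm 0.7 m, τ = 264.9 × 0.7 = 185.4 N·m clockwise.
Paint can: 8.5 × 9.81 = 83.39 N down at 0.54 m → arm 0.54 m, τ = 83.39 × 0.54 = 45.03 N·m clockwise.
Weight: 41 × 9.81 = 402.2 N down at 1.2 m → arm 1.2 m, τ = 402.2 × 1.2 = 482.6 N·m clockwise.
Speaker: 9.9 × 9.81 = 97.12 N down at 1.3 m → arm 1.3 m, τ = 97.12 × 1.3 = 126.3 N·m clockwise.
Total clockwise load moment = 839.3 N·m.
The cable tension T acts at 1.4 m; only its component perpendicular to the rod, T sinθ, produces torque. sinθ = h/√(h²+d²) = 1.3/√(1.3²+1.4²) = 0.6805.
Setting net torque to zero: T × 1.4 × 0.6805 = 839.3 → T = 839.3 / 0.9527 = 881 N.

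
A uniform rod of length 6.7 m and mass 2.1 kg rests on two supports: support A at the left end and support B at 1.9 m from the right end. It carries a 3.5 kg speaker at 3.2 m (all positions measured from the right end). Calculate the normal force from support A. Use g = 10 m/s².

R_A ≈ 15.8 N

Take moments about support B.
Beam weight: 2.1 × 10 = 21 N down at 3.35 m → arm 1.45 m, τ = 21 × 1.45 = 30.45 N·m counterclockwise.
Speaker: 3.5 × 10 = 35 N down at 3.2 m → arm 1.3 m, τ = 35 × 1.3 = 45.5 N·m counterclockwise.
Net load moment about support B = 75.95 N·m counterclockwise.
Reaction R at support A is upward at 6.7 m, arm 4.8 m → moment R × 4.8 clockwise.
For rotational equilibrium, R × 4.8 = 75.95, so R = 15.8 N.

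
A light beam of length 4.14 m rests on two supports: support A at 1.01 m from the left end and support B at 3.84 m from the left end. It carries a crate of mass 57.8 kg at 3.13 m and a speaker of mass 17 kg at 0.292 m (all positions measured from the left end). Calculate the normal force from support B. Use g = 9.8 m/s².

Taking torques about support A:
Crate: 57.8 × 9.8 = 566.4 N down at 3.13 m → arm 2.12 m, τ = 566.4 × 2.12 = 1201 N·m clockwise.
Speaker: 17 × 9.8 = 166.6 N down at 0.292 m → arm 0.718 m, τ = 166.6 × 0.718 = 119.6 N·m counterclockwise.
Net load moment about support A = 1081 N·m clockwise.
Reaction R at support B is upward at 3.84 m, arm 2.83 m → moment R × 2.83 counterclockwise.
Στ = 0 ⇒ R × 2.83 = 1081 ⇒ R = 382 N.

R_B ≈ 382 N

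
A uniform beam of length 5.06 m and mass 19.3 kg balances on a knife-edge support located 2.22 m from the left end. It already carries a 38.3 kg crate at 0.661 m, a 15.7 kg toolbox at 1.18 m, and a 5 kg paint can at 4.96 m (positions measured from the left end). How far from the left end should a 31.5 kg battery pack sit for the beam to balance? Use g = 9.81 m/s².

x ≈ 4.01 m from the left end

About the knife-edge support (at 2.22 m from the left end):
Beam weight: 19.3 × 9.81 = 189.3 N down at 2.53 m → arm 0.31 m, τ = 189.3 × 0.31 = 58.68 N·m clockwise.
Crate: 38.3 × 9.81 = 375.7 N down at 0.661 m → arm 1.559 m, τ = 375.7 × 1.559 = 585.7 N·m counterclockwise.
Toolbox: 15.7 × 9.81 = 154 N down at 1.18 m → arm 1.04 m, τ = 154 × 1.04 = 160.2 N·m counterclockwise.
Paint can: 5 × 9.81 = 49.05 N down at 4.96 m → arm 2.74 m, τ = 49.05 × 2.74 = 134.4 N·m clockwise.
Net moment of existing loads = 552.8 N·m counterclockwise.
The battery pack weighs 31.5 × 9.81 = 309 N and must supply an equal clockwise moment, so its lever arm about the knife-edge support is 552.8 / 309 = 1.79 m.
That puts it at 2.22 + 1.79 = 4.01 m from the left end.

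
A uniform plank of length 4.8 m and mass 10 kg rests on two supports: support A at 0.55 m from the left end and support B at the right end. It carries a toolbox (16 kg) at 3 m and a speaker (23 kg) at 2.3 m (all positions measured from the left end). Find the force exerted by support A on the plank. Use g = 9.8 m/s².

Sum moments about support B (its reaction then has zero moment arm).
Beam weight: 10 × 9.8 = 98 N down at 2.4 m → arm 2.4 m, τ = 98 × 2.4 = 235.2 N·m counterclockwise.
Toolbox: 16 × 9.8 = 156.8 N down at 3 m → arm 1.8 m, τ = 156.8 × 1.8 = 282.2 N·m counterclockwise.
Speaker: 23 × 9.8 = 225.4 N down at 2.3 m → arm 2.5 m, τ = 225.4 × 2.5 = 563.5 N·m counterclockwise.
Net load moment about support B = 1081 N·m counterclockwise.
Reaction R at support A is upward at 0.55 m, arm 4.25 m → moment R × 4.25 clockwise.
For rotational equilibrium, R × 4.25 = 1081, so R = 254 N.

R_A ≈ 254 N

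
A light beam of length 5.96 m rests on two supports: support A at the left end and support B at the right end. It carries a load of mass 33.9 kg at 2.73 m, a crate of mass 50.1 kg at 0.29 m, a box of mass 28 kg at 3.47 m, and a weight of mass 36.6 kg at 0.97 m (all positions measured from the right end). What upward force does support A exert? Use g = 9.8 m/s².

Sum moments about support B (its reaction then has zero moment arm).
Load: 33.9 × 9.8 = 332.2 N down at 2.73 m → arm 2.73 m, τ = 332.2 × 2.73 = 906.9 N·m counterclockwise.
Crate: 50.1 × 9.8 = 491 N down at 0.29 m → arm 0.29 m, τ = 491 × 0.29 = 142.4 N·m counterclockwise.
Box: 28 × 9.8 = 274.4 N down at 3.47 m → arm 3.47 m, τ = 274.4 × 3.47 = 952.2 N·m counterclockwise.
Weight: 36.6 × 9.8 = 358.7 N down at 0.97 m → arm 0.97 m, τ = 358.7 × 0.97 = 347.9 N·m counterclockwise.
Net load moment about support B = 2349 N·m counterclockwise.
Reaction R at support A is upward at 5.96 m, arm 5.96 m → moment R × 5.96 clockwise.
Balancing moments: R × 5.96 = 2349, giving R = 394 N.

R_A ≈ 394 N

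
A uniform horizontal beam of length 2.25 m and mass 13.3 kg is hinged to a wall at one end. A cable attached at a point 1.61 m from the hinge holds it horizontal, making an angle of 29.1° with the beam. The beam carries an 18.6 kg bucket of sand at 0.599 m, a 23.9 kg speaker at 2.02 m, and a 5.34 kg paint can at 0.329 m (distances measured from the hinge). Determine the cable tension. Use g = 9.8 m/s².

T ≈ 953 N

Sum moments about the hinge (the unknown hinge reaction has zero arm there).
Beam weight: 13.3 × 9.8 = 130.3 N down at 1.125 m → arm 1.125 m, τ = 130.3 × 1.125 = 146.6 N·m clockwise.
Bucket of sand: 18.6 × 9.8 = 182.3 N down at 0.599 m → arm 0.599 m, τ = 182.3 × 0.599 = 109.2 N·m clockwise.
Speaker: 23.9 × 9.8 = 234.2 N down at 2.02 m → arm 2.02 m, τ = 234.2 × 2.02 = 473.1 N·m clockwise.
Paint can: 5.34 × 9.8 = 52.33 N down at 0.329 m → arm 0.329 m, τ = 52.33 × 0.329 = 17.22 N·m clockwise.
Total clockwise load moment = 746.1 N·m.
The cable tension T acts at 1.61 m; only its component perpendicular to the beam, T sinθ, produces torque. sin 29.1° = 0.4863.
Στ = 0 ⇒ T × 1.61 × 0.4863 = 746.1 ⇒ T = 746.1 / 0.7829 = 953 N.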